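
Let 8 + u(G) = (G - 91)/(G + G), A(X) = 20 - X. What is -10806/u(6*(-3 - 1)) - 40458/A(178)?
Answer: 46417953/21251 ≈ 2184.3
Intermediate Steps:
u(G) = -8 + (-91 + G)/(2*G) (u(G) = -8 + (G - 91)/(G + G) = -8 + (-91 + G)/((2*G)) = -8 + (-91 + G)*(1/(2*G)) = -8 + (-91 + G)/(2*G))
-10806/u(6*(-3 - 1)) - 40458/A(178) = -10806*12*(-3 - 1)/(-91 - 90*(-3 - 1)) - 40458/(20 - 1*178) = -10806*(-48/(-91 - 90*(-4))) - 40458/(20 - 178) = -10806*(-48/(-91 - 15*(-24))) - 40458/(-158) = -10806*(-48/(-91 + 360)) - 40458*(-1/158) = -10806/((1/2)*(-1/24)*269) + 20229/79 = -10806/(-269/48) + 20229/79 = -10806*(-48/269) + 20229/79 = 518688/269 + 20229/79 = 46417953/21251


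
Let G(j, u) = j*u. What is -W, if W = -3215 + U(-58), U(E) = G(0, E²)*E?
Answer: 3215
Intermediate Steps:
U(E) = 0 (U(E) = (0*E²)*E = 0*E = 0)
W = -3215 (W = -3215 + 0 = -3215)
-W = -1*(-3215) = 3215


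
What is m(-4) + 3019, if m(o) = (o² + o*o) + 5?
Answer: 3056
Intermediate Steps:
m(o) = 5 + 2*o² (m(o) = (o² + o²) + 5 = 2*o² + 5 = 5 + 2*o²)
m(-4) + 3019 = (5 + 2*(-4)²) + 3019 = (5 + 2*16) + 3019 = (5 + 32) + 3019 = 37 + 3019 = 3056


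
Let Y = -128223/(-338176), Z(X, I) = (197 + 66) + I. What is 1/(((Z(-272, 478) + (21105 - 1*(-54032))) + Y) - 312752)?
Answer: -338176/80104973601 ≈ -4.2217e-6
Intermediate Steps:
Z(X, I) = 263 + I
Y = 128223/338176 (Y = -128223*(-1/338176) = 128223/338176 ≈ 0.37916)
1/(((Z(-272, 478) + (21105 - 1*(-54032))) + Y) - 312752) = 1/((((263 + 478) + (21105 - 1*(-54032))) + 128223/338176) - 312752) = 1/(((741 + (21105 + 54032)) + 128223/338176) - 312752) = 1/(((741 + 75137) + 128223/338176) - 312752) = 1/((75878 + 128223/338176) - 312752) = 1/(25660246751/338176 - 312752) = 1/(-80104973601/338176) = -338176/80104973601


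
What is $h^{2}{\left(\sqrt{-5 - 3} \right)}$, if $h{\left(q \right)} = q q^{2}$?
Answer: $-512$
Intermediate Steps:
$h{\left(q \right)} = q^{3}$
$h^{2}{\left(\sqrt{-5 - 3} \right)} = \left(\left(\sqrt{-5 - 3}\right)^{3}\right)^{2} = \left(\left(\sqrt{-8}\right)^{3}\right)^{2} = \left(\left(2 i \sqrt{2}\right)^{3}\right)^{2} = \left(- 16 i \sqrt{2}\right)^{2} = -512$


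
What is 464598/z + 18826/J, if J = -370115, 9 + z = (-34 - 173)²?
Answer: 1901646477/176174740 ≈ 10.794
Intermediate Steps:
z = 42840 (z = -9 + (-34 - 173)² = -9 + (-207)² = -9 + 42849 = 42840)
464598/z + 18826/J = 464598/42840 + 18826/(-370115) = 464598*(1/42840) + 18826*(-1/370115) = 25811/2380 - 18826/370115 = 1901646477/176174740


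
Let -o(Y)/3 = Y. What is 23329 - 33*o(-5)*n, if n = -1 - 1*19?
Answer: 33229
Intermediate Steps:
n = -20 (n = -1 - 19 = -20)
o(Y) = -3*Y
23329 - 33*o(-5)*n = 23329 - 33*(-3*(-5))*(-20) = 23329 - 33*15*(-20) = 23329 - 495*(-20) = 23329 - 1*(-9900) = 23329 + 9900 = 33229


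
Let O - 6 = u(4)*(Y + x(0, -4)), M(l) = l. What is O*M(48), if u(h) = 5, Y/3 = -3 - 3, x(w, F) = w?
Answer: -4032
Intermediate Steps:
Y = -18 (Y = 3*(-3 - 3) = 3*(-6) = -18)
O = -84 (O = 6 + 5*(-18 + 0) = 6 + 5*(-18) = 6 - 90 = -84)
O*M(48) = -84*48 = -4032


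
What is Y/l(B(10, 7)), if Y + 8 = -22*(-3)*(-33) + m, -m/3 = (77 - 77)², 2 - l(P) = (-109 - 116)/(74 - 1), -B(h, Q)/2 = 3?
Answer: -159578/371 ≈ -430.13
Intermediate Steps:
B(h, Q) = -6 (B(h, Q) = -2*3 = -6)
l(P) = 371/73 (l(P) = 2 - (-109 - 116)/(74 - 1) = 2 - (-225)/73 = 2 - 1*(-225/73) = 2 + 225/73 = 371/73)
m = 0 (m = -3*(77 - 77)² = -3*0² = -3*0 = 0)
Y = -2186 (Y = -8 + (-22*(-3)*(-33) + 0) = -8 + (66*(-33) + 0) = -8 + (-2178 + 0) = -8 - 2178 = -2186)
Y/l(B(10, 7)) = -2186/371/73 = -2186*73/371 = -159578/371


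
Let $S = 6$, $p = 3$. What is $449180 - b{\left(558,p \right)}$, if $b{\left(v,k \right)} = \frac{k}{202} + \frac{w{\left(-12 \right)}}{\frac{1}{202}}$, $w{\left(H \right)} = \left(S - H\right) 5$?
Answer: $\frac{87061997}{202} \approx 4.31 \cdot 10^{5}$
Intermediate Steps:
$w{\left(H \right)} = 30 - 5 H$ ($w{\left(H \right)} = \left(6 - H\right) 5 = 30 - 5 H$)
$b{\left(v,k \right)} = 18180 + \frac{k}{202}$ ($b{\left(v,k \right)} = \frac{k}{202} + \frac{30 - -60}{\frac{1}{202}} = k \frac{1}{202} + \left(30 + 60\right) \frac{1}{\frac{1}{202}} = \frac{k}{202} + 90 \cdot 202 = \frac{k}{202} + 18180 = 18180 + \frac{k}{202}$)
$449180 - b{\left(558,p \right)} = 449180 - \left(18180 + \frac{1}{202} \cdot 3\right) = 449180 - \left(18180 + \frac{3}{202}\right) = 449180 - \frac{3672363}{202} = \frac{87061997}{202}$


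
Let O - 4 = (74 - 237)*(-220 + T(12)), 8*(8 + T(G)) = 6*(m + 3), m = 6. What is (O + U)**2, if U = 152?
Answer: 20989924641/16 ≈ 1.3119e+9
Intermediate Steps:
T(G) = -5/4 (T(G) = -8 + (6*(6 + 3))/8 = -8 + (6*9)/8 = -8 + (1/8)*54 = -8 + 27/4 = -5/4)
O = 144271/4 (O = 4 + (74 - 237)*(-220 - 5/4) = 4 - 163*(-885/4) = 4 + 144255/4 = 144271/4 ≈ 36068.)
(O + U)**2 = (144271/4 + 152)**2 = (144879/4)**2 = 20989924641/16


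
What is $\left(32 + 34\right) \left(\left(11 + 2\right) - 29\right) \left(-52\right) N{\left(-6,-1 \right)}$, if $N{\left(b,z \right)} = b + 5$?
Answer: $-54912$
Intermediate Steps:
$N{\left(b,z \right)} = 5 + b$
$\left(32 + 34\right) \left(\left(11 + 2\right) - 29\right) \left(-52\right) N{\left(-6,-1 \right)} = \left(32 + 34\right) \left(\left(11 + 2\right) - 29\right) \left(-52\right) \left(5 - 6\right) = 66 \left(13 - 29\right) \left(-52\right) \left(-1\right) = 66 \left(-16\right) \left(-52\right) \left(-1\right) = \left(-1056\right) \left(-52\right) \left(-1\right) = 54912 \left(-1\right) = -54912$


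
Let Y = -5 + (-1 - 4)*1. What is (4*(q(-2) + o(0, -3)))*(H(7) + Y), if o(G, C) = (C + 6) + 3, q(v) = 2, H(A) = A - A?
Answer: -320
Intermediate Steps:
H(A) = 0
o(G, C) = 9 + C (o(G, C) = (6 + C) + 3 = 9 + C)
Y = -10 (Y = -5 - 5*1 = -5 - 5 = -10)
(4*(q(-2) + o(0, -3)))*(H(7) + Y) = (4*(2 + (9 - 3)))*(0 - 10) = (4*(2 + 6))*(-10) = (4*8)*(-10) = 32*(-10) = -320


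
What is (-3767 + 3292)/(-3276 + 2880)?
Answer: 475/396 ≈ 1.1995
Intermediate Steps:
(-3767 + 3292)/(-3276 + 2880) = -475/(-396) = -475*(-1/396) = 475/396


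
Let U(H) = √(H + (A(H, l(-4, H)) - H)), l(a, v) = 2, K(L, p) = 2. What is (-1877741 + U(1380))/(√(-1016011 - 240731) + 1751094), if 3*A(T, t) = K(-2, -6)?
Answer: -182672277703/170351747421 + 97283*√6/511055242263 - 37*I*√17/511055242263 + 69476417*I*√102/1022110484526 ≈ -1.0723 + 0.0006865*I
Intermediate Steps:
A(T, t) = ⅔ (A(T, t) = (⅓)*2 = ⅔)
U(H) = √6/3 (U(H) = √(H + (⅔ - H)) = √(⅔) = √6/3)
(-1877741 + U(1380))/(√(-1016011 - 240731) + 1751094) = (-1877741 + √6/3)/(√(-1016011 - 240731) + 1751094) = (-1877741 + √6/3)/(√(-1256742) + 1751094) = (-1877741 + √6/3)/(111*I*√102 + 1751094) = (-1877741 + √6/3)/(1751094 + 111*I*√102)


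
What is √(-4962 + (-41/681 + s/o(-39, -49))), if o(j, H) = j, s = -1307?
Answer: I*√386277902790/8853 ≈ 70.204*I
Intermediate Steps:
√(-4962 + (-41/681 + s/o(-39, -49))) = √(-4962 + (-41/681 - 1307/(-39))) = √(-4962 + (-41*1/681 - 1307*(-1/39))) = √(-4962 + (-41/681 + 1307/39)) = √(-4962 + 296156/8853) = √(-43632430/8853) = I*√386277902790/8853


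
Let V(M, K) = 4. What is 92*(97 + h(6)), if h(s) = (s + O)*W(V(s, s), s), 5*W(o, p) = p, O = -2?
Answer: 46828/5 ≈ 9365.6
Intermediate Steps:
W(o, p) = p/5
h(s) = s*(-2 + s)/5 (h(s) = (s - 2)*(s/5) = (-2 + s)*(s/5) = s*(-2 + s)/5)
92*(97 + h(6)) = 92*(97 + (⅕)*6*(-2 + 6)) = 92*(97 + (⅕)*6*4) = 92*(97 + 24/5) = 92*(509/5) = 46828/5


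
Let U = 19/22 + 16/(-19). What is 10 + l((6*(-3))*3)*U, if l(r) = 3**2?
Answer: 4261/418 ≈ 10.194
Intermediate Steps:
l(r) = 9
U = 9/418 (U = 19*(1/22) + 16*(-1/19) = 19/22 - 16/19 = 9/418 ≈ 0.021531)
10 + l((6*(-3))*3)*U = 10 + 9*(9/418) = 10 + 81/418 = 4261/418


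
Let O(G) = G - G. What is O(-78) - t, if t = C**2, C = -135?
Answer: -18225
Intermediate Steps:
O(G) = 0
t = 18225 (t = (-135)**2 = 18225)
O(-78) - t = 0 - 1*18225 = 0 - 18225 = -18225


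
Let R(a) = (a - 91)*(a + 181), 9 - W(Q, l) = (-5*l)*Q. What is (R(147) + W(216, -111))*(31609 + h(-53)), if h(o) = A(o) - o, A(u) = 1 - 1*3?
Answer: -3213584980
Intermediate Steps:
A(u) = -2 (A(u) = 1 - 3 = -2)
W(Q, l) = 9 + 5*Q*l (W(Q, l) = 9 - (-5*l)*Q = 9 - (-5)*Q*l = 9 + 5*Q*l)
R(a) = (-91 + a)*(181 + a)
h(o) = -2 - o
(R(147) + W(216, -111))*(31609 + h(-53)) = ((-16471 + 147² + 90*147) + (9 + 5*216*(-111)))*(31609 + (-2 - 1*(-53))) = ((-16471 + 21609 + 13230) + (9 - 119880))*(31609 + (-2 + 53)) = (18368 - 119871)*(31609 + 51) = -101503*31660 = -3213584980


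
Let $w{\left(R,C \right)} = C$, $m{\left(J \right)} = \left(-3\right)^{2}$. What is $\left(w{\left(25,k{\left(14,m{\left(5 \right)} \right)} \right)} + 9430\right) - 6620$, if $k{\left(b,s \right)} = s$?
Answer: $2819$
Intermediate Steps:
$m{\left(J \right)} = 9$
$\left(w{\left(25,k{\left(14,m{\left(5 \right)} \right)} \right)} + 9430\right) - 6620 = \left(9 + 9430\right) - 6620 = 9439 - 6620 = 2819$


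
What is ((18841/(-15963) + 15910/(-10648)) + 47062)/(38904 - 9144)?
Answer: 799886292719/505842695424 ≈ 1.5813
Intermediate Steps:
((18841/(-15963) + 15910/(-10648)) + 47062)/(38904 - 9144) = ((18841*(-1/15963) + 15910*(-1/10648)) + 47062)/29760 = ((-18841/15963 - 7955/5324) + 47062)*(1/29760) = (-227295149/84987012 + 47062)*(1/29760) = (3999431463595/84987012)*(1/29760) = 799886292719/505842695424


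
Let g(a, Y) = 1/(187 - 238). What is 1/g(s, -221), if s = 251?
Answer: -51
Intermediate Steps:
g(a, Y) = -1/51 (g(a, Y) = 1/(-51) = -1/51)
1/g(s, -221) = 1/(-1/51) = -51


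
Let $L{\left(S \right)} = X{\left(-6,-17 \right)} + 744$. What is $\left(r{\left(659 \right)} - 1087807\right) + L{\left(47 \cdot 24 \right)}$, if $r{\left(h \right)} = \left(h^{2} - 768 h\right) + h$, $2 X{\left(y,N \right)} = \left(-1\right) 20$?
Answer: $-1158245$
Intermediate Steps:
$X{\left(y,N \right)} = -10$ ($X{\left(y,N \right)} = \frac{\left(-1\right) 20}{2} = \frac{1}{2} \left(-20\right) = -10$)
$r{\left(h \right)} = h^{2} - 767 h$
$L{\left(S \right)} = 734$ ($L{\left(S \right)} = -10 + 744 = 734$)
$\left(r{\left(659 \right)} - 1087807\right) + L{\left(47 \cdot 24 \right)} = \left(659 \left(-767 + 659\right) - 1087807\right) + 734 = \left(659 \left(-108\right) - 1087807\right) + 734 = \left(-71172 - 1087807\right) + 734 = -1158979 + 734 = -1158245$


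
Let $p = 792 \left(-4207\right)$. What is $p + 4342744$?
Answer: $1010800$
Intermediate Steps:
$p = -3331944$
$p + 4342744 = -3331944 + 4342744 = 1010800$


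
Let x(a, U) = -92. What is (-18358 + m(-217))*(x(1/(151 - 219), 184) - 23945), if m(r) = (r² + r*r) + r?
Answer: -1817269311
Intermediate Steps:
m(r) = r + 2*r² (m(r) = (r² + r²) + r = 2*r² + r = r + 2*r²)
(-18358 + m(-217))*(x(1/(151 - 219), 184) - 23945) = (-18358 - 217*(1 + 2*(-217)))*(-92 - 23945) = (-18358 - 217*(1 - 434))*(-24037) = (-18358 - 217*(-433))*(-24037) = (-18358 + 93961)*(-24037) = 75603*(-24037) = -1817269311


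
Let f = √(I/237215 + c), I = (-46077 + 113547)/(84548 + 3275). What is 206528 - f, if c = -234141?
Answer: 206528 - I*√4064791672570597818425895/4166586589 ≈ 2.0653e+5 - 483.88*I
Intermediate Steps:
I = 67470/87823 ≈ 0.76825
f = I*√4064791672570597818425895/4166586589 (f = √((67470/87823)/237215 - 234141) = √((67470/87823)*(1/237215) - 234141) = √(13494/4166586589 - 234141) = √(-975568750521555/4166586589) = I*√4064791672570597818425895/4166586589 ≈ 483.88*I)
206528 - f = 206528 - I*√4064791672570597818425895/4166586589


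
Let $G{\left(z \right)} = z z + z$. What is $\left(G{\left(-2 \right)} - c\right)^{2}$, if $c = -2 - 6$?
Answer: $100$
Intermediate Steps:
$G{\left(z \right)} = z + z^{2}$ ($G{\left(z \right)} = z^{2} + z = z + z^{2}$)
$c = -8$ ($c = -2 - 6 = -8$)
$\left(G{\left(-2 \right)} - c\right)^{2} = \left(- 2 \left(1 - 2\right) - -8\right)^{2} = \left(\left(-2\right) \left(-1\right) + 8\right)^{2} = \left(2 + 8\right)^{2} = 10^{2} = 100$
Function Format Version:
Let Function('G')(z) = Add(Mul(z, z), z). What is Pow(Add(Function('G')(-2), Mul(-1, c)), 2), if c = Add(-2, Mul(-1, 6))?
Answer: 100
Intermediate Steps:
Function('G')(z) = Add(z, Pow(z, 2)) (Function('G')(z) = Add(Pow(z, 2), z) = Add(z, Pow(z, 2)))
c = -8 (c = Add(-2, -6) = -8)
Pow(Add(Function('G')(-2), Mul(-1, c)), 2) = Pow(Add(Mul(-2, Add(1, -2)), Mul(-1, -8)), 2) = Pow(Add(Mul(-2, -1), 8), 2) = Pow(Add(2, 8), 2) = Pow(10, 2) = 100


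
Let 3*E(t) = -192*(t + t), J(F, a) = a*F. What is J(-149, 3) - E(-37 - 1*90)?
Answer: -16703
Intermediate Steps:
J(F, a) = F*a
E(t) = -128*t (E(t) = (-192*(t + t))/3 = (-384*t)/3 = -128*t)
J(-149, 3) - E(-37 - 1*90) = -149*3 - (-128)*(-37 - 1*90) = -447 - (-128)*(-37 - 90) = -447 - (-128)*(-127) = -447 - 1*16256 = -447 - 16256 = -16703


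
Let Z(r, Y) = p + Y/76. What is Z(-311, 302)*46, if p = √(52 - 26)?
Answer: 3473/19 + 46*√26 ≈ 417.34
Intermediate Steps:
p = √26 ≈ 5.0990
Z(r, Y) = √26 + Y/76
Z(-311, 302)*46 = (√26 + (1/76)*302)*46 = (√26 + 151/38)*46 = (151/38 + √26)*46 = 3473/19 + 46*√26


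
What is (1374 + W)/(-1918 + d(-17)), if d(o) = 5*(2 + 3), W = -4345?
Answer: 2971/1893 ≈ 1.5695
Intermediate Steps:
d(o) = 25 (d(o) = 5*5 = 25)
(1374 + W)/(-1918 + d(-17)) = (1374 - 4345)/(-1918 + 25) = -2971/(-1893) = -2971*(-1/1893) = 2971/1893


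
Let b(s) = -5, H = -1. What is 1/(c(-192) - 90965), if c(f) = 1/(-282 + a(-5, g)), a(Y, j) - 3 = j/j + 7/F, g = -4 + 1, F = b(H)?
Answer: -1397/127078110 ≈ -1.0993e-5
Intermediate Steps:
F = -5
g = -3
a(Y, j) = 13/5 (a(Y, j) = 3 + (j/j + 7/(-5)) = 3 + (1 + 7*(-⅕)) = 3 + (1 - 7/5) = 3 - ⅖ = 13/5)
c(f) = -5/1397 (c(f) = 1/(-282 + 13/5) = 1/(-1397/5) = -5/1397)
1/(c(-192) - 90965) = 1/(-5/1397 - 90965) = 1/(-127078110/1397) = -1397/127078110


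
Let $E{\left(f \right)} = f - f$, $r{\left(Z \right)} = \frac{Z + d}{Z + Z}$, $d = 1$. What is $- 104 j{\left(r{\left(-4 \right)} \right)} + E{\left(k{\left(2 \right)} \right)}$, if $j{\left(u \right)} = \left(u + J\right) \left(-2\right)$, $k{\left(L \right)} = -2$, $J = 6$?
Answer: $1326$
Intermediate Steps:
$r{\left(Z \right)} = \frac{1 + Z}{2 Z}$ ($r{\left(Z \right)} = \frac{Z + 1}{Z + Z} = \frac{1 + Z}{2 Z}$)
$E{\left(f \right)} = 0$
$j{\left(u \right)} = -12 - 2 u$ ($j{\left(u \right)} = \left(u + 6\right) \left(-2\right) = \left(6 + u\right) \left(-2\right) = -12 - 2 u$)
$- 104 j{\left(r{\left(-4 \right)} \right)} + E{\left(k{\left(2 \right)} \right)} = - 104 \left(-12 - 2 \frac{1 - 4}{2 \left(-4\right)}\right) + 0 = - 104 \left(-12 - 2 \cdot \frac{1}{2} \left(- \frac{1}{4}\right) \left(-3\right)\right) + 0 = - 104 \left(-12 - \frac{3}{4}\right) + 0 = \left(-104\right) \left(- \frac{51}{4}\right) + 0 = 1326 + 0 = 1326$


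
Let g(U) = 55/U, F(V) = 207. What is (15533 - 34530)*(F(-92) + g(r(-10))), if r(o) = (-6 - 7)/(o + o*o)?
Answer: 42914223/13 ≈ 3.3011e+6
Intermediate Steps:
r(o) = -13/(o + o²)
(15533 - 34530)*(F(-92) + g(r(-10))) = (15533 - 34530)*(207 + 55/((-13/(-10*(1 - 10))))) = -18997*(207 + 55/((-13*(-⅒)/(-9)))) = -18997*(207 + 55/((-13*(-⅒)*(-⅑)))) = -18997*(207 + 55/(-13/90)) = -18997*(207 + 55*(-90/13)) = -18997*(207 - 4950/13) = -18997*(-2259/13) = 42914223/13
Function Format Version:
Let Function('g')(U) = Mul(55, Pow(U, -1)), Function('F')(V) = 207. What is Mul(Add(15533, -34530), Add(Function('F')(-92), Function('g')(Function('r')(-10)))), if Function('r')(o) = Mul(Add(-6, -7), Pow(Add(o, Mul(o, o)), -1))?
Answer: Rational(42914223, 13) ≈ 3.3011e+6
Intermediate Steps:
Function('r')(o) = Mul(-13, Pow(Add(o, Pow(o, 2)), -1))
Mul(Add(15533, -34530), Add(Function('F')(-92), Function('g')(Function('r')(-10)))) = Mul(Add(15533, -34530), Add(207, Mul(55, Pow(Mul(-13, Pow(-10, -1), Pow(Add(1, -10), -1)), -1)))) = Mul(-18997, Add(207, Mul(55, Pow(Mul(-13, Rational(-1, 10), Pow(-9, -1)), -1)))) = Mul(-18997, Add(207, Mul(55, Pow(Mul(-13, Rational(-1, 10), Rational(-1, 9)), -1)))) = Mul(-18997, Add(207, Mul(55, Pow(Rational(-13, 90), -1)))) = Mul(-18997, Add(207, Mul(55, Rational(-90, 13)))) = Mul(-18997, Add(207, Rational(-4950, 13))) = Mul(-18997, Rational(-2259, 13)) = Rational(42914223, 13)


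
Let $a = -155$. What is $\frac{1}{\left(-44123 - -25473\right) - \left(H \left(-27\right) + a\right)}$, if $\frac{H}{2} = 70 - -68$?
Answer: $- \frac{1}{11043} \approx -9.0555 \cdot 10^{-5}$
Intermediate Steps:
$H = 276$ ($H = 2 \left(70 - -68\right) = 2 \left(70 + 68\right) = 2 \cdot 138 = 276$)
$\frac{1}{\left(-44123 - -25473\right) - \left(H \left(-27\right) + a\right)} = \frac{1}{\left(-44123 - -25473\right) - \left(276 \left(-27\right) - 155\right)} = \frac{1}{\left(-44123 + 25473\right) - \left(-7452 - 155\right)} = \frac{1}{-18650 - -7607} = \frac{1}{-18650 + 7607} = \frac{1}{-11043} = - \frac{1}{11043}$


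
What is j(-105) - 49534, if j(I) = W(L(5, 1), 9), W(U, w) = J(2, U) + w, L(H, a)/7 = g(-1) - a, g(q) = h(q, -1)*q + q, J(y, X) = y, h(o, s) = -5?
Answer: -49523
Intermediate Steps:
g(q) = -4*q (g(q) = -5*q + q = -4*q)
L(H, a) = 28 - 7*a (L(H, a) = 7*(-4*(-1) - a) = 7*(4 - a) = 28 - 7*a)
W(U, w) = 2 + w
j(I) = 11 (j(I) = 2 + 9 = 11)
j(-105) - 49534 = 11 - 49534 = -49523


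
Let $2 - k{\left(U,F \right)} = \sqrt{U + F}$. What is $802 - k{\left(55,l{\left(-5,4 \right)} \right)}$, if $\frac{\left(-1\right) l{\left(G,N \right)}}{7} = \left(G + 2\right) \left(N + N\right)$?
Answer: $800 + \sqrt{223} \approx 814.93$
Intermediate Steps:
$l{\left(G,N \right)} = - 14 N \left(2 + G\right)$ ($l{\left(G,N \right)} = - 7 \left(G + 2\right) \left(N + N\right) = - 7 \left(2 + G\right) 2 N = - 7 \cdot 2 N \left(2 + G\right) = - 14 N \left(2 + G\right)$)
$k{\left(U,F \right)} = 2 - \sqrt{F + U}$ ($k{\left(U,F \right)} = 2 - \sqrt{U + F} = 2 - \sqrt{F + U}$)
$802 - k{\left(55,l{\left(-5,4 \right)} \right)} = 802 - \left(2 - \sqrt{\left(-14\right) 4 \left(2 - 5\right) + 55}\right) = 802 - \left(2 - \sqrt{\left(-14\right) 4 \left(-3\right) + 55}\right) = 802 - \left(2 - \sqrt{168 + 55}\right) = 802 - \left(2 - \sqrt{223}\right) = 800 + \sqrt{223}$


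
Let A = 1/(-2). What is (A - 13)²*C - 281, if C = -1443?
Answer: -1053071/4 ≈ -2.6327e+5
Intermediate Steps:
A = -½ ≈ -0.50000
(A - 13)²*C - 281 = (-½ - 13)²*(-1443) - 281 = (-27/2)²*(-1443) - 281 = (729/4)*(-1443) - 281 = -1051947/4 - 281 = -1053071/4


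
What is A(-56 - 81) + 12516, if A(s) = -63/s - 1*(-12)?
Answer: 1716399/137 ≈ 12528.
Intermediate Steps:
A(s) = 12 - 63/s (A(s) = -63/s + 12 = 12 - 63/s)
A(-56 - 81) + 12516 = (12 - 63/(-56 - 81)) + 12516 = (12 - 63/(-137)) + 12516 = (12 - 63*(-1/137)) + 12516 = (12 + 63/137) + 12516 = 1707/137 + 12516 = 1716399/137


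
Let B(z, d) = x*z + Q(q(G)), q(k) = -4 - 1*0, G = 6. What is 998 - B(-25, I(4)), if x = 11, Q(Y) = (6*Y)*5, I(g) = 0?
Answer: 1393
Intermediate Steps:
q(k) = -4 (q(k) = -4 + 0 = -4)
Q(Y) = 30*Y
B(z, d) = -120 + 11*z (B(z, d) = 11*z + 30*(-4) = 11*z - 120 = -120 + 11*z)
998 - B(-25, I(4)) = 998 - (-120 + 11*(-25)) = 998 - (-120 - 275) = 998 - 1*(-395) = 998 + 395 = 1393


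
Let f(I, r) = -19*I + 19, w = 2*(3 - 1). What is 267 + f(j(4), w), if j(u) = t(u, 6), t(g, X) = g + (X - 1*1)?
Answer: 115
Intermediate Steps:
t(g, X) = -1 + X + g (t(g, X) = g + (X - 1) = g + (-1 + X) = -1 + X + g)
j(u) = 5 + u (j(u) = -1 + 6 + u = 5 + u)
w = 4 (w = 2*2 = 4)
f(I, r) = 19 - 19*I
267 + f(j(4), w) = 267 + (19 - 19*(5 + 4)) = 267 + (19 - 19*9) = 267 + (19 - 171) = 267 - 152 = 115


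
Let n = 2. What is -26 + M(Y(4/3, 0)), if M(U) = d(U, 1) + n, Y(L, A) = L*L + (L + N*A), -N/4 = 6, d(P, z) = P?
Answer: -188/9 ≈ -20.889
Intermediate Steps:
N = -24 (N = -4*6 = -24)
Y(L, A) = L + L² - 24*A (Y(L, A) = L*L + (L - 24*A) = L² + (L - 24*A) = L + L² - 24*A)
M(U) = 2 + U (M(U) = U + 2 = 2 + U)
-26 + M(Y(4/3, 0)) = -26 + (2 + (4/3 + (4/3)² - 24*0)) = -26 + (2 + (4*(⅓) + (4*(⅓))² + 0)) = -26 + (2 + (4/3 + (4/3)² + 0)) = -26 + (2 + (4/3 + 16/9 + 0)) = -26 + (2 + 28/9) = -26 + 46/9 = -188/9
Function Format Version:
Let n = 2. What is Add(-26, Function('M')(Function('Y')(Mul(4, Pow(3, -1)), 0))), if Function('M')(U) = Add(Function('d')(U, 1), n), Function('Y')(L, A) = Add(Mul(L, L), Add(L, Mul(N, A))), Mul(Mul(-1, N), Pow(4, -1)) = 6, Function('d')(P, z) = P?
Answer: Rational(-188, 9) ≈ -20.889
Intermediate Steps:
N = -24 (N = Mul(-4, 6) = -24)
Function('Y')(L, A) = Add(L, Pow(L, 2), Mul(-24, A)) (Function('Y')(L, A) = Add(Mul(L, L), Add(L, Mul(-24, A))) = Add(Pow(L, 2), Add(L, Mul(-24, A))) = Add(L, Pow(L, 2), Mul(-24, A)))
Function('M')(U) = Add(2, U) (Function('M')(U) = Add(U, 2) = Add(2, U))
Add(-26, Function('M')(Function('Y')(Mul(4, Pow(3, -1)), 0))) = Add(-26, Add(2, Add(Mul(4, Pow(3, -1)), Pow(Mul(4, Pow(3, -1)), 2), Mul(-24, 0)))) = Add(-26, Add(2, Add(Mul(4, Rational(1, 3)), Pow(Mul(4, Rational(1, 3)), 2), 0))) = Add(-26, Add(2, Add(Rational(4, 3), Pow(Rational(4, 3), 2), 0))) = Add(-26, Add(2, Add(Rational(4, 3), Rational(16, 9), 0))) = Add(-26, Add(2, Rational(28, 9))) = Add(-26, Rational(46, 9)) = Rational(-188, 9)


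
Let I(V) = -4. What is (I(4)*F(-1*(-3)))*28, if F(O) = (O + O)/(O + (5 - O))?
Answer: -672/5 ≈ -134.40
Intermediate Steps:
F(O) = 2*O/5 (F(O) = (2*O)/5 = (2*O)*(1/5) = 2*O/5)
(I(4)*F(-1*(-3)))*28 = -8*(-1*(-3))/5*28 = -8*3/5*28 = -4*6/5*28 = -24/5*28 = -672/5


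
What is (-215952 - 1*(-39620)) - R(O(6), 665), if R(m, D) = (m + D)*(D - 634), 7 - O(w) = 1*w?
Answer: -196978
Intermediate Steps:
O(w) = 7 - w
R(m, D) = (-634 + D)*(D + m) (R(m, D) = (D + m)*(-634 + D) = (-634 + D)*(D + m))
(-215952 - 1*(-39620)) - R(O(6), 665) = (-215952 - 1*(-39620)) - (665**2 - 634*665 - 634*(7 - 1*6) + 665*(7 - 1*6)) = (-215952 + 39620) - (442225 - 421610 - 634*(7 - 6) + 665*(7 - 6)) = -176332 - (442225 - 421610 - 634*1 + 665*1) = -176332 - (442225 - 421610 - 634 + 665) = -176332 - 1*20646 = -176332 - 20646 = -196978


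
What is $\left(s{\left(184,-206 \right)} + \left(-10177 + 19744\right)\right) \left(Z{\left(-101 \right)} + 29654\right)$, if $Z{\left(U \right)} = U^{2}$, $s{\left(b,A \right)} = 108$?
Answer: $385597125$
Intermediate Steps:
$\left(s{\left(184,-206 \right)} + \left(-10177 + 19744\right)\right) \left(Z{\left(-101 \right)} + 29654\right) = \left(108 + \left(-10177 + 19744\right)\right) \left(\left(-101\right)^{2} + 29654\right) = \left(108 + 9567\right) \left(10201 + 29654\right) = 9675 \cdot 39855 = 385597125$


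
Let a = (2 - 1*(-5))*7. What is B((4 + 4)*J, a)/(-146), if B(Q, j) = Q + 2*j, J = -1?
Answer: -45/73 ≈ -0.61644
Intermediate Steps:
a = 49 (a = (2 + 5)*7 = 7*7 = 49)
B((4 + 4)*J, a)/(-146) = ((4 + 4)*(-1) + 2*49)/(-146) = (8*(-1) + 98)*(-1/146) = (-8 + 98)*(-1/146) = 90*(-1/146) = -45/73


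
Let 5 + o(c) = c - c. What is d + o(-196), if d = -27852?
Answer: -27857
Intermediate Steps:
o(c) = -5 (o(c) = -5 + (c - c) = -5 + 0 = -5)
d + o(-196) = -27852 - 5 = -27857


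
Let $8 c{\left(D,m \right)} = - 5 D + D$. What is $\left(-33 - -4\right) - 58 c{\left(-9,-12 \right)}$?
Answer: $-290$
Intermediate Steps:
$c{\left(D,m \right)} = - \frac{D}{2}$ ($c{\left(D,m \right)} = \frac{- 5 D + D}{8} = \frac{\left(-4\right) D}{8} = - \frac{D}{2}$)
$\left(-33 - -4\right) - 58 c{\left(-9,-12 \right)} = \left(-33 - -4\right) - 58 \left(\left(- \frac{1}{2}\right) \left(-9\right)\right) = \left(-33 + 4\right) - 261 = -29 - 261 = -290$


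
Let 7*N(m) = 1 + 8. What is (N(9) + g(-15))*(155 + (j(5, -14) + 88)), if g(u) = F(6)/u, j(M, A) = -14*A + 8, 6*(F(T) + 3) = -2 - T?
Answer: 73904/105 ≈ 703.85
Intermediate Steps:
F(T) = -10/3 - T/6 (F(T) = -3 + (-2 - T)/6 = -3 + (-⅓ - T/6) = -10/3 - T/6)
j(M, A) = 8 - 14*A
g(u) = -13/(3*u) (g(u) = (-10/3 - ⅙*6)/u = (-10/3 - 1)/u = -13/(3*u))
N(m) = 9/7 (N(m) = (1 + 8)/7 = (⅐)*9 = 9/7)
(N(9) + g(-15))*(155 + (j(5, -14) + 88)) = (9/7 - 13/3/(-15))*(155 + ((8 - 14*(-14)) + 88)) = (9/7 - 13/3*(-1/15))*(155 + ((8 + 196) + 88)) = (9/7 + 13/45)*(155 + (204 + 88)) = 496*(155 + 292)/315 = (496/315)*447 = 73904/105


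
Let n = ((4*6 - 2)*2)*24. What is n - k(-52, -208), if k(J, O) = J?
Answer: 1108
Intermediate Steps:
n = 1056 (n = ((24 - 2)*2)*24 = (22*2)*24 = 44*24 = 1056)
n - k(-52, -208) = 1056 - 1*(-52) = 1056 + 52 = 1108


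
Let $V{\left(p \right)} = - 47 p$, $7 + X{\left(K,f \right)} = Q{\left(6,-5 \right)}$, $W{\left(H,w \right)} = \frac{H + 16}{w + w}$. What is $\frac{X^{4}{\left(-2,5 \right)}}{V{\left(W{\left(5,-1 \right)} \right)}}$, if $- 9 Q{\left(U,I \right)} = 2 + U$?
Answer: $\frac{50823362}{6475707} \approx 7.8483$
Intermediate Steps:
$Q{\left(U,I \right)} = - \frac{2}{9} - \frac{U}{9}$ ($Q{\left(U,I \right)} = - \frac{2 + U}{9} = - \frac{2}{9} - \frac{U}{9}$)
$W{\left(H,w \right)} = \frac{16 + H}{2 w}$
$X{\left(K,f \right)} = - \frac{71}{9}$ ($X{\left(K,f \right)} = -7 - \frac{8}{9} = - \frac{71}{9}$)
$\frac{X^{4}{\left(-2,5 \right)}}{V{\left(W{\left(5,-1 \right)} \right)}} = \frac{\left(- \frac{71}{9}\right)^{4}}{\left(-47\right) \frac{16 + 5}{2 \left(-1\right)}} = \frac{25411681}{6561 \left(- 47 \cdot \frac{1}{2} \left(-1\right) 21\right)} = \frac{25411681}{6561 \left(\left(-47\right) \left(- \frac{21}{2}\right)\right)} = \frac{25411681}{6561 \cdot \frac{987}{2}} = \frac{25411681}{6561} \cdot \frac{2}{987} = \frac{50823362}{6475707}$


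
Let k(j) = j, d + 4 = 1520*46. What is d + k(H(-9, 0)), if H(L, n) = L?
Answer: 69907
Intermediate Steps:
d = 69916 (d = -4 + 1520*46 = -4 + 69920 = 69916)
d + k(H(-9, 0)) = 69916 - 9 = 69907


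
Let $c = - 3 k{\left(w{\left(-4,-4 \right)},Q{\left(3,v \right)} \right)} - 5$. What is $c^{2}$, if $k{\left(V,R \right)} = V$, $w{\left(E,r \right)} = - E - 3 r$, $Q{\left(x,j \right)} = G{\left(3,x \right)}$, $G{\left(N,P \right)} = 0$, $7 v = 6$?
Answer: $2809$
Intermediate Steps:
$v = \frac{6}{7}$ ($v = \frac{1}{7} \cdot 6 = \frac{6}{7} \approx 0.85714$)
$Q{\left(x,j \right)} = 0$
$c = -53$ ($c = - 3 \left(\left(-1\right) \left(-4\right) - -12\right) - 5 = - 3 \left(4 + 12\right) - 5 = \left(-3\right) 16 - 5 = -48 - 5 = -53$)
$c^{2} = \left(-53\right)^{2} = 2809$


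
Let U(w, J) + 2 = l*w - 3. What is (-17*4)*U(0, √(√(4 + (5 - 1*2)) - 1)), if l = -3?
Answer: 340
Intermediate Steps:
U(w, J) = -5 - 3*w (U(w, J) = -2 + (-3*w - 3) = -2 + (-3 - 3*w) = -5 - 3*w)
(-17*4)*U(0, √(√(4 + (5 - 1*2)) - 1)) = (-17*4)*(-5 - 3*0) = -68*(-5 + 0) = -68*(-5) = 340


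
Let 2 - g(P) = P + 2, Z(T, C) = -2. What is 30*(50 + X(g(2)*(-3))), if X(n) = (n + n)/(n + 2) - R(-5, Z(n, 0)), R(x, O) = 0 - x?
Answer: 1395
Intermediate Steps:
R(x, O) = -x
g(P) = -P (g(P) = 2 - (P + 2) = 2 - (2 + P) = 2 + (-2 - P) = -P)
X(n) = -5 + 2*n/(2 + n) (X(n) = (n + n)/(n + 2) - (-1)*(-5) = (2*n)/(2 + n) - 1*5 = 2*n/(2 + n) - 5 = -5 + 2*n/(2 + n))
30*(50 + X(g(2)*(-3))) = 30*(50 + (-10 - 3*(-1*2)*(-3))/(2 - 1*2*(-3))) = 30*(50 + (-10 - (-6)*(-3))/(2 - 2*(-3))) = 30*(50 + (-10 - 3*6)/(2 + 6)) = 30*(50 + (-10 - 18)/8) = 30*(50 + (1/8)*(-28)) = 30*(50 - 7/2) = 30*(93/2) = 1395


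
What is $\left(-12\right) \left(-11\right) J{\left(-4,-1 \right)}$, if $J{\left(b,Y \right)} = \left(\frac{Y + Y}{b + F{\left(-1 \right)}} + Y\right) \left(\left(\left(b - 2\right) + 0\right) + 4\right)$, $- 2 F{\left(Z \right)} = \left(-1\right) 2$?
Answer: $88$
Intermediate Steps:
$F{\left(Z \right)} = 1$ ($F{\left(Z \right)} = - \frac{\left(-1\right) 2}{2} = \left(- \frac{1}{2}\right) \left(-2\right) = 1$)
$J{\left(b,Y \right)} = \left(2 + b\right) \left(Y + \frac{2 Y}{1 + b}\right)$ ($J{\left(b,Y \right)} = \left(\frac{Y + Y}{b + 1} + Y\right) \left(\left(\left(b - 2\right) + 0\right) + 4\right) = \left(\frac{2 Y}{1 + b} + Y\right) \left(\left(\left(-2 + b\right) + 0\right) + 4\right) = \left(\frac{2 Y}{1 + b} + Y\right) \left(\left(-2 + b\right) + 4\right) = \left(Y + \frac{2 Y}{1 + b}\right) \left(2 + b\right) = \left(2 + b\right) \left(Y + \frac{2 Y}{1 + b}\right)$)
$\left(-12\right) \left(-11\right) J{\left(-4,-1 \right)} = \left(-12\right) \left(-11\right) \left(- \frac{6 + \left(-4\right)^{2} + 5 \left(-4\right)}{1 - 4}\right) = 132 \left(- \frac{6 + 16 - 20}{-3}\right) = 132 \left(\left(-1\right) \left(- \frac{1}{3}\right) 2\right) = 132 \cdot \frac{2}{3} = 88$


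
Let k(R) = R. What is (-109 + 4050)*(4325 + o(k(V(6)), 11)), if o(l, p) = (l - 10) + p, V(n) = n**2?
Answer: 17190642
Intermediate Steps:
o(l, p) = -10 + l + p (o(l, p) = (-10 + l) + p = -10 + l + p)
(-109 + 4050)*(4325 + o(k(V(6)), 11)) = (-109 + 4050)*(4325 + (-10 + 6**2 + 11)) = 3941*(4325 + (-10 + 36 + 11)) = 3941*(4325 + 37) = 3941*4362 = 17190642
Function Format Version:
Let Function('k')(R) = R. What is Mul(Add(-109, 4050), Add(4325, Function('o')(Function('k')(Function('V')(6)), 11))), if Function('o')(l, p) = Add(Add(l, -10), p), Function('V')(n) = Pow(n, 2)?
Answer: 17190642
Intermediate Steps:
Function('o')(l, p) = Add(-10, l, p) (Function('o')(l, p) = Add(Add(-10, l), p) = Add(-10, l, p))
Mul(Add(-109, 4050), Add(4325, Function('o')(Function('k')(Function('V')(6)), 11))) = Mul(Add(-109, 4050), Add(4325, Add(-10, Pow(6, 2), 11))) = Mul(3941, Add(4325, Add(-10, 36, 11))) = Mul(3941, Add(4325, 37)) = Mul(3941, 4362) = 17190642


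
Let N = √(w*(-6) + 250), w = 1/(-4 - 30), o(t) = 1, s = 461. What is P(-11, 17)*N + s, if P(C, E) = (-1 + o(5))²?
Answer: 461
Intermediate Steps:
P(C, E) = 0 (P(C, E) = (-1 + 1)² = 0² = 0)
w = -1/34 (w = 1/(-34) = -1/34 ≈ -0.029412)
N = √72301/17 (N = √(-1/34*(-6) + 250) = √(3/17 + 250) = √(4253/17) = √72301/17 ≈ 15.817)
P(-11, 17)*N + s = 0*(√72301/17) + 461 = 0 + 461 = 461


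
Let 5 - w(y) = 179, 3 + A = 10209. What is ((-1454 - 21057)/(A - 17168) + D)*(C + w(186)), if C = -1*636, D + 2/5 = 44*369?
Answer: -45787177071/3481 ≈ -1.3153e+7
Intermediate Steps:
A = 10206 (A = -3 + 10209 = 10206)
D = 81178/5 (D = -⅖ + 44*369 = -⅖ + 16236 = 81178/5 ≈ 16236.)
w(y) = -174 (w(y) = 5 - 1*179 = 5 - 179 = -174)
C = -636
((-1454 - 21057)/(A - 17168) + D)*(C + w(186)) = ((-1454 - 21057)/(10206 - 17168) + 81178/5)*(-636 - 174) = (-22511/(-6962) + 81178/5)*(-810) = (-22511*(-1/6962) + 81178/5)*(-810) = (22511/6962 + 81178/5)*(-810) = (565273791/34810)*(-810) = -45787177071/3481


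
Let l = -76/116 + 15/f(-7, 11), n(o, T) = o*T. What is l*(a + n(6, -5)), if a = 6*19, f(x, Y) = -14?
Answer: -4206/29 ≈ -145.03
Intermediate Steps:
n(o, T) = T*o
l = -701/406 (l = -76/116 + 15/(-14) = -76*1/116 + 15*(-1/14) = -19/29 - 15/14 = -701/406 ≈ -1.7266)
a = 114
l*(a + n(6, -5)) = -701*(114 - 5*6)/406 = -701*(114 - 30)/406 = -701/406*84 = -4206/29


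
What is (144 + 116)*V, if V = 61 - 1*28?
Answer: 8580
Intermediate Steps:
V = 33 (V = 61 - 28 = 33)
(144 + 116)*V = (144 + 116)*33 = 260*33 = 8580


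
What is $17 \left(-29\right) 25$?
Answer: $-12325$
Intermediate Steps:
$17 \left(-29\right) 25 = \left(-493\right) 25 = -12325$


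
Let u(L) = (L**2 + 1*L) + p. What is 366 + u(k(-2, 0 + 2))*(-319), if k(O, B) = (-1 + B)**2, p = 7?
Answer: -2505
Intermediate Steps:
u(L) = 7 + L + L**2 (u(L) = (L**2 + 1*L) + 7 = (L**2 + L) + 7 = (L + L**2) + 7 = 7 + L + L**2)
366 + u(k(-2, 0 + 2))*(-319) = 366 + (7 + (-1 + (0 + 2))**2 + ((-1 + (0 + 2))**2)**2)*(-319) = 366 + (7 + (-1 + 2)**2 + ((-1 + 2)**2)**2)*(-319) = 366 + (7 + 1**2 + (1**2)**2)*(-319) = 366 + (7 + 1 + 1**2)*(-319) = 366 + (7 + 1 + 1)*(-319) = 366 + 9*(-319) = 366 - 2871 = -2505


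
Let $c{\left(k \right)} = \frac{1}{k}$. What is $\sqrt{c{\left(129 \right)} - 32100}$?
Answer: $\frac{i \sqrt{534175971}}{129} \approx 179.16 i$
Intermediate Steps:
$\sqrt{c{\left(129 \right)} - 32100} = \sqrt{\frac{1}{129} - 32100} = \sqrt{- \frac{4140899}{129}} = \frac{i \sqrt{534175971}}{129}$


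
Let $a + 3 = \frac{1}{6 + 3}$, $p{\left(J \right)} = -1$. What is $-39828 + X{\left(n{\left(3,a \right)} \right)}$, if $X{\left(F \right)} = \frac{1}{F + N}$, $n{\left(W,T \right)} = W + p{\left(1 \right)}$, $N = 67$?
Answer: $- \frac{2748131}{69} \approx -39828.0$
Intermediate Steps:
$a = - \frac{26}{9}$ ($a = -3 + \frac{1}{6 + 3} = -3 + \frac{1}{9} = - \frac{26}{9} \approx -2.8889$)
$n{\left(W,T \right)} = -1 + W$ ($n{\left(W,T \right)} = W - 1 = -1 + W$)
$X{\left(F \right)} = \frac{1}{67 + F}$ ($X{\left(F \right)} = \frac{1}{F + 67} = \frac{1}{67 + F}$)
$-39828 + X{\left(n{\left(3,a \right)} \right)} = -39828 + \frac{1}{67 + \left(-1 + 3\right)} = -39828 + \frac{1}{67 + 2} = -39828 + \frac{1}{69} = - \frac{2748131}{69}$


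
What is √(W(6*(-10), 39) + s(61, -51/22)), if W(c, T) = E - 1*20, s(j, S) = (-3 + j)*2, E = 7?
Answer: √103 ≈ 10.149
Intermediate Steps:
s(j, S) = -6 + 2*j
W(c, T) = -13 (W(c, T) = 7 - 1*20 = 7 - 20 = -13)
√(W(6*(-10), 39) + s(61, -51/22)) = √(-13 + (-6 + 2*61)) = √(-13 + (-6 + 122)) = √(-13 + 116) = √103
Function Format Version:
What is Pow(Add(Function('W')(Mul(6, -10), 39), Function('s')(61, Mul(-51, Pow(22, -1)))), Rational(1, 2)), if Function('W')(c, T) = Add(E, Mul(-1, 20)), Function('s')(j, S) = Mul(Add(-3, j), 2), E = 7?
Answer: Pow(103, Rational(1, 2)) ≈ 10.149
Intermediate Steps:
Function('s')(j, S) = Add(-6, Mul(2, j))
Function('W')(c, T) = -13 (Function('W')(c, T) = Add(7, Mul(-1, 20)) = Add(7, -20) = -13)
Pow(Add(Function('W')(Mul(6, -10), 39), Function('s')(61, Mul(-51, Pow(22, -1)))), Rational(1, 2)) = Pow(Add(-13, Add(-6, Mul(2, 61))), Rational(1, 2)) = Pow(Add(-13, Add(-6, 122)), Rational(1, 2)) = Pow(Add(-13, 116), Rational(1, 2)) = Pow(103, Rational(1, 2))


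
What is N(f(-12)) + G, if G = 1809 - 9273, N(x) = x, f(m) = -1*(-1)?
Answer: -7463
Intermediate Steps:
f(m) = 1
G = -7464
N(f(-12)) + G = 1 - 7464 = -7463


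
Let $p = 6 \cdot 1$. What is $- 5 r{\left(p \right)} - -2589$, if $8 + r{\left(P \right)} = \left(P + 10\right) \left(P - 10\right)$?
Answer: $2949$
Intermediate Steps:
$p = 6$
$r{\left(P \right)} = -8 + \left(-10 + P\right) \left(10 + P\right)$ ($r{\left(P \right)} = -8 + \left(P + 10\right) \left(P - 10\right) = -8 + \left(10 + P\right) \left(-10 + P\right) = -8 + \left(-10 + P\right) \left(10 + P\right)$)
$- 5 r{\left(p \right)} - -2589 = - 5 \left(-108 + 6^{2}\right) - -2589 = - 5 \left(-108 + 36\right) + 2589 = \left(-5\right) \left(-72\right) + 2589 = 360 + 2589 = 2949$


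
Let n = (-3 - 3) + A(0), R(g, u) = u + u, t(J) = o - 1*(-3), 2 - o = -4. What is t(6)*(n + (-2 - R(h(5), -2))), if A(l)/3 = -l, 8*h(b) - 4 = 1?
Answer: -36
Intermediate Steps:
h(b) = 5/8 (h(b) = ½ + (⅛)*1 = ½ + ⅛ = 5/8)
o = 6 (o = 2 - 1*(-4) = 2 + 4 = 6)
t(J) = 9 (t(J) = 6 - 1*(-3) = 6 + 3 = 9)
R(g, u) = 2*u
A(l) = -3*l (A(l) = 3*(-l) = -3*l)
n = -6 (n = (-3 - 3) - 3*0 = -6 + 0 = -6)
t(6)*(n + (-2 - R(h(5), -2))) = 9*(-6 + (-2 - 2*(-2))) = 9*(-6 + (-2 - 1*(-4))) = 9*(-6 + (-2 + 4)) = 9*(-6 + 2) = 9*(-4) = -36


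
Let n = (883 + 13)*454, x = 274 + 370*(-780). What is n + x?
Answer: 118458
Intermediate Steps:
x = -288326 (x = 274 - 288600 = -288326)
n = 406784 (n = 896*454 = 406784)
n + x = 406784 - 288326 = 118458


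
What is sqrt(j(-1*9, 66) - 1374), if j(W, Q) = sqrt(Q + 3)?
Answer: sqrt(-1374 + sqrt(69)) ≈ 36.955*I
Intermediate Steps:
j(W, Q) = sqrt(3 + Q)
sqrt(j(-1*9, 66) - 1374) = sqrt(sqrt(3 + 66) - 1374) = sqrt(sqrt(69) - 1374) = sqrt(-1374 + sqrt(69))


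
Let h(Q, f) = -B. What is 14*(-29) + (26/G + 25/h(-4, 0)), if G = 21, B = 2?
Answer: -17525/42 ≈ -417.26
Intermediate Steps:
h(Q, f) = -2 (h(Q, f) = -1*2 = -2)
14*(-29) + (26/G + 25/h(-4, 0)) = 14*(-29) + (26/21 + 25/(-2)) = -406 + (26*(1/21) + 25*(-1/2)) = -406 + (26/21 - 25/2) = -406 - 473/42 = -17525/42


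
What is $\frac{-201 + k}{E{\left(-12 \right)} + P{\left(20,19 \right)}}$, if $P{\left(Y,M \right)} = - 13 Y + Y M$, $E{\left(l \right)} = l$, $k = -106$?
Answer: $- \frac{307}{108} \approx -2.8426$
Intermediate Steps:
$P{\left(Y,M \right)} = - 13 Y + M Y$
$\frac{-201 + k}{E{\left(-12 \right)} + P{\left(20,19 \right)}} = \frac{-201 - 106}{-12 + 20 \left(-13 + 19\right)} = - \frac{307}{-12 + 20 \cdot 6} = - \frac{307}{-12 + 120} = - \frac{307}{108}$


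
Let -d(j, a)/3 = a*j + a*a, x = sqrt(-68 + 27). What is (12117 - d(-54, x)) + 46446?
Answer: 58440 - 162*I*sqrt(41) ≈ 58440.0 - 1037.3*I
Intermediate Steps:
x = I*sqrt(41) (x = sqrt(-41) = I*sqrt(41) ≈ 6.4031*I)
d(j, a) = -3*a**2 - 3*a*j (d(j, a) = -3*(a*j + a*a) = -3*(a*j + a**2) = -3*(a**2 + a*j) = -3*a**2 - 3*a*j)
(12117 - d(-54, x)) + 46446 = (12117 - (-3)*I*sqrt(41)*(I*sqrt(41) - 54)) + 46446 = (12117 - (-3)*I*sqrt(41)*(-54 + I*sqrt(41))) + 46446 = (12117 + 3*I*sqrt(41)*(-54 + I*sqrt(41))) + 46446 = 58563 + 3*I*sqrt(41)*(-54 + I*sqrt(41))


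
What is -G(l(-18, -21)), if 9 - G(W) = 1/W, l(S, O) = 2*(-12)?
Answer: -217/24 ≈ -9.0417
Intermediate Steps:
l(S, O) = -24
G(W) = 9 - 1/W
-G(l(-18, -21)) = -(9 - 1/(-24)) = -(9 - 1*(-1/24)) = -(9 + 1/24) = -1*217/24 = -217/24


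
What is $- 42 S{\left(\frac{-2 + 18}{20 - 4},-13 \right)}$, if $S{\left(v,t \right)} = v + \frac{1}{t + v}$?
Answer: $- \frac{77}{2} \approx -38.5$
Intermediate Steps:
$- 42 S{\left(\frac{-2 + 18}{20 - 4},-13 \right)} = - 42 \frac{1 + \left(\frac{-2 + 18}{20 - 4}\right)^{2} - 13 \frac{-2 + 18}{20 - 4}}{-13 + \frac{-2 + 18}{20 - 4}} = - 42 \frac{1 + \left(\frac{16}{16}\right)^{2} - 13 \cdot \frac{16}{16}}{-13 + \frac{16}{16}} = - 42 \frac{1 + \left(16 \cdot \frac{1}{16}\right)^{2} - 13 \cdot 16 \cdot \frac{1}{16}}{-13 + 16 \cdot \frac{1}{16}} = - 42 \frac{1 + 1^{2} - 13}{-13 + 1} = - 42 \frac{1 + 1 - 13}{-12} = - 42 \left(\left(- \frac{1}{12}\right) \left(-11\right)\right) = \left(-42\right) \frac{11}{12} = - \frac{77}{2}$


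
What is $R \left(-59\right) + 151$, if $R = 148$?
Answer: $-8581$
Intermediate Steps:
$R \left(-59\right) + 151 = 148 \left(-59\right) + 151 = -8732 + 151 = -8581$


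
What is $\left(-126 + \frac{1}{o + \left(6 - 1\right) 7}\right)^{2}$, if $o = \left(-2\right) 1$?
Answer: $\frac{17280649}{1089} \approx 15868.0$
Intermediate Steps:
$o = -2$
$\left(-126 + \frac{1}{o + \left(6 - 1\right) 7}\right)^{2} = \left(-126 + \frac{1}{-2 + \left(6 - 1\right) 7}\right)^{2} = \left(-126 + \frac{1}{-2 + 5 \cdot 7}\right)^{2} = \left(-126 + \frac{1}{-2 + 35}\right)^{2} = \left(-126 + \frac{1}{33}\right)^{2} = \left(- \frac{4157}{33}\right)^{2} = \frac{17280649}{1089}$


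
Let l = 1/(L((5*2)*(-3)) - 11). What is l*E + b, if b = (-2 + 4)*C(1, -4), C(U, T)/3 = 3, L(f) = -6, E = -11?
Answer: 317/17 ≈ 18.647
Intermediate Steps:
C(U, T) = 9 (C(U, T) = 3*3 = 9)
b = 18 (b = (-2 + 4)*9 = 2*9 = 18)
l = -1/17 (l = 1/(-6 - 11) = 1/(-17) = -1/17 ≈ -0.058824)
l*E + b = -1/17*(-11) + 18 = 11/17 + 18 = 317/17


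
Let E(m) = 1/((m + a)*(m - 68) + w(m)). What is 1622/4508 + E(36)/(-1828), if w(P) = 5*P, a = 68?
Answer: 2333468719/6485371088 ≈ 0.35981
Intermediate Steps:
E(m) = 1/(5*m + (-68 + m)*(68 + m)) (E(m) = 1/((m + 68)*(m - 68) + 5*m) = 1/((68 + m)*(-68 + m) + 5*m) = 1/((-68 + m)*(68 + m) + 5*m) = 1/(5*m + (-68 + m)*(68 + m)))
1622/4508 + E(36)/(-1828) = 1622/4508 + 1/((-4624 + 36**2 + 5*36)*(-1828)) = 1622*(1/4508) - 1/1828/(-4624 + 1296 + 180) = 811/2254 - 1/1828/(-3148) = 811/2254 - 1/3148*(-1/1828) = 811/2254 + 1/5754544 = 2333468719/6485371088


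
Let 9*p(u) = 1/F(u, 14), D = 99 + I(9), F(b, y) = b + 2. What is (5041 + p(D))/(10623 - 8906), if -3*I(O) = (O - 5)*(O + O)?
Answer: 3493414/1189881 ≈ 2.9359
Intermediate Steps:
F(b, y) = 2 + b
I(O) = -2*O*(-5 + O)/3 (I(O) = -(O - 5)*(O + O)/3 = -(-5 + O)*2*O/3 = -2*O*(-5 + O)/3)
D = 75 (D = 99 + (⅔)*9*(5 - 1*9) = 99 + (⅔)*9*(5 - 9) = 99 + (⅔)*9*(-4) = 99 - 24 = 75)
p(u) = 1/(9*(2 + u))
(5041 + p(D))/(10623 - 8906) = (5041 + 1/(9*(2 + 75)))/(10623 - 8906) = (5041 + (⅑)/77)/1717 = (5041 + (⅑)*(1/77))*(1/1717) = (5041 + 1/693)*(1/1717) = (3493414/693)*(1/1717) = 3493414/1189881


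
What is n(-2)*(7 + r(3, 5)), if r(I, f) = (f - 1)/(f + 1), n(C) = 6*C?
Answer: -92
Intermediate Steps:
r(I, f) = (-1 + f)/(1 + f)
n(-2)*(7 + r(3, 5)) = (6*(-2))*(7 + (-1 + 5)/(1 + 5)) = -12*(7 + 4/6) = -12*(7 + (1/6)*4) = -12*(7 + 2/3) = -12*23/3 = -92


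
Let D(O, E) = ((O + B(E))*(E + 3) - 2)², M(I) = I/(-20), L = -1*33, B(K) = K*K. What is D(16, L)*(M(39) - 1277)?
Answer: -7028182626304/5 ≈ -1.4056e+12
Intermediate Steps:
B(K) = K²
L = -33
M(I) = -I/20 (M(I) = I*(-1/20) = -I/20)
D(O, E) = (-2 + (3 + E)*(O + E²))² (D(O, E) = ((O + E²)*(E + 3) - 2)² = ((O + E²)*(3 + E) - 2)² = ((3 + E)*(O + E²) - 2)² = (-2 + (3 + E)*(O + E²))²)
D(16, L)*(M(39) - 1277) = (-2 + (-33)³ + 3*16 + 3*(-33)² - 33*16)²*(-1/20*39 - 1277) = (-2 - 35937 + 48 + 3*1089 - 528)²*(-39/20 - 1277) = (-2 - 35937 + 48 + 3267 - 528)²*(-25579/20) = (-33152)²*(-25579/20) = 1099055104*(-25579/20) = -7028182626304/5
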